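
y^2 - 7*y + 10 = (y - 5)*(y - 2)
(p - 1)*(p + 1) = p^2 - 1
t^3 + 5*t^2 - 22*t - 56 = (t - 4)*(t + 2)*(t + 7)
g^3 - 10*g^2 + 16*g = g*(g - 8)*(g - 2)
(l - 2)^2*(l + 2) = l^3 - 2*l^2 - 4*l + 8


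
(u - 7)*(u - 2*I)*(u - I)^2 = u^4 - 7*u^3 - 4*I*u^3 - 5*u^2 + 28*I*u^2 + 35*u + 2*I*u - 14*I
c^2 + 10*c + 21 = (c + 3)*(c + 7)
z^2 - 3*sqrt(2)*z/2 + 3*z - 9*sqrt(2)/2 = (z + 3)*(z - 3*sqrt(2)/2)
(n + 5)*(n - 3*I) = n^2 + 5*n - 3*I*n - 15*I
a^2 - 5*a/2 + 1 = (a - 2)*(a - 1/2)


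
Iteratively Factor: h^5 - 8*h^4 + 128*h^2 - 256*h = (h + 4)*(h^4 - 12*h^3 + 48*h^2 - 64*h) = (h - 4)*(h + 4)*(h^3 - 8*h^2 + 16*h) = (h - 4)^2*(h + 4)*(h^2 - 4*h) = (h - 4)^3*(h + 4)*(h)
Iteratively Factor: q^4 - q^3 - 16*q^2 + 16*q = (q + 4)*(q^3 - 5*q^2 + 4*q) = q*(q + 4)*(q^2 - 5*q + 4) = q*(q - 4)*(q + 4)*(q - 1)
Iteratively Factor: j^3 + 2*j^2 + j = (j + 1)*(j^2 + j) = (j + 1)^2*(j)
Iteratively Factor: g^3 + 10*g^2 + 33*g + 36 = (g + 3)*(g^2 + 7*g + 12) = (g + 3)*(g + 4)*(g + 3)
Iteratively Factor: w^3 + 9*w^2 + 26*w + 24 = (w + 4)*(w^2 + 5*w + 6) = (w + 3)*(w + 4)*(w + 2)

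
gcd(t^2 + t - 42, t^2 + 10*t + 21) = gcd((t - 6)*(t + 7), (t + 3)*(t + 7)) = t + 7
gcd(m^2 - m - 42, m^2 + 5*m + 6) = 1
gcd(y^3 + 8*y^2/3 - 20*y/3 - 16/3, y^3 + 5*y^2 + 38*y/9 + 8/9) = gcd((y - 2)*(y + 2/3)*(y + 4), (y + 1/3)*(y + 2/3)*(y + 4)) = y^2 + 14*y/3 + 8/3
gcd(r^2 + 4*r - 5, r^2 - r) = r - 1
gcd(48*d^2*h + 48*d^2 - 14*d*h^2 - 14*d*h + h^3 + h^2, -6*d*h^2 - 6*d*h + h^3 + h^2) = 6*d*h + 6*d - h^2 - h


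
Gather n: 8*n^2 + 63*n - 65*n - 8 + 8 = 8*n^2 - 2*n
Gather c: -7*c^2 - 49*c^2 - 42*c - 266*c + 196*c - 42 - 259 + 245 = -56*c^2 - 112*c - 56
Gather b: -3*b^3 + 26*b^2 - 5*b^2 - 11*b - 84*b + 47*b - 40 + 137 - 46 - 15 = -3*b^3 + 21*b^2 - 48*b + 36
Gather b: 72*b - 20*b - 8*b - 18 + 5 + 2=44*b - 11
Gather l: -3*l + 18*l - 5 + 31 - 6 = 15*l + 20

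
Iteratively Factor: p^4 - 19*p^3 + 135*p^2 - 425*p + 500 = (p - 5)*(p^3 - 14*p^2 + 65*p - 100) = (p - 5)*(p - 4)*(p^2 - 10*p + 25) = (p - 5)^2*(p - 4)*(p - 5)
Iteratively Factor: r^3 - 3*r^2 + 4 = (r + 1)*(r^2 - 4*r + 4) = (r - 2)*(r + 1)*(r - 2)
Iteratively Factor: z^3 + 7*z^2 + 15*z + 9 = (z + 1)*(z^2 + 6*z + 9) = (z + 1)*(z + 3)*(z + 3)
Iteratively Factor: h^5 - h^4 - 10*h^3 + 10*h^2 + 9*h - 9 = (h - 1)*(h^4 - 10*h^2 + 9) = (h - 3)*(h - 1)*(h^3 + 3*h^2 - h - 3) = (h - 3)*(h - 1)^2*(h^2 + 4*h + 3) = (h - 3)*(h - 1)^2*(h + 1)*(h + 3)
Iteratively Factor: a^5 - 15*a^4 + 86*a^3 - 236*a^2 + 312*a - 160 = (a - 2)*(a^4 - 13*a^3 + 60*a^2 - 116*a + 80) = (a - 5)*(a - 2)*(a^3 - 8*a^2 + 20*a - 16) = (a - 5)*(a - 2)^2*(a^2 - 6*a + 8) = (a - 5)*(a - 4)*(a - 2)^2*(a - 2)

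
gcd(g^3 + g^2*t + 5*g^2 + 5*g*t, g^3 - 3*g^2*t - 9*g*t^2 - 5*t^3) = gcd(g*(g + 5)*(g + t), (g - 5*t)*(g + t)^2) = g + t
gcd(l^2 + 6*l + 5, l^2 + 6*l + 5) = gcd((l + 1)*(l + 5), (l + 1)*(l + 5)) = l^2 + 6*l + 5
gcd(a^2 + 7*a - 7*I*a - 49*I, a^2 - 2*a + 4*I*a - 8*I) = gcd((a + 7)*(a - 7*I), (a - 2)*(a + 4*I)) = 1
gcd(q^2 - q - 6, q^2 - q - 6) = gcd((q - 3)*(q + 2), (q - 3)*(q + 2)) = q^2 - q - 6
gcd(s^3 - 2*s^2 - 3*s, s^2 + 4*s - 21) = s - 3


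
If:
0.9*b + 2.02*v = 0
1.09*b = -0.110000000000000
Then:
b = -0.10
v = 0.04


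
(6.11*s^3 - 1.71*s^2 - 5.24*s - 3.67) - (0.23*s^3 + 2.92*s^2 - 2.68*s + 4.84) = 5.88*s^3 - 4.63*s^2 - 2.56*s - 8.51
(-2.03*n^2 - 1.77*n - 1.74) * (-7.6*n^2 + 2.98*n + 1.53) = 15.428*n^4 + 7.4026*n^3 + 4.8435*n^2 - 7.8933*n - 2.6622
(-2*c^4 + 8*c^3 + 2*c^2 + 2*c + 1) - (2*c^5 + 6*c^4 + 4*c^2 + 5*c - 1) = -2*c^5 - 8*c^4 + 8*c^3 - 2*c^2 - 3*c + 2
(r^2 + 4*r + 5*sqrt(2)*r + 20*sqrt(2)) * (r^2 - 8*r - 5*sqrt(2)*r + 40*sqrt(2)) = r^4 - 4*r^3 - 82*r^2 + 200*r + 1600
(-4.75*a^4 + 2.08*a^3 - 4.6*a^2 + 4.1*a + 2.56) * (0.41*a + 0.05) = -1.9475*a^5 + 0.6153*a^4 - 1.782*a^3 + 1.451*a^2 + 1.2546*a + 0.128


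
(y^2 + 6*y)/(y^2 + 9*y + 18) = y/(y + 3)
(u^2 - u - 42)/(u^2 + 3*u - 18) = (u - 7)/(u - 3)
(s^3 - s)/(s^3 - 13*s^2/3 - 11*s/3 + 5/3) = 3*s*(s - 1)/(3*s^2 - 16*s + 5)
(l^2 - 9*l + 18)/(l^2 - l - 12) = (-l^2 + 9*l - 18)/(-l^2 + l + 12)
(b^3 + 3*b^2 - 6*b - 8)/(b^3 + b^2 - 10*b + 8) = (b + 1)/(b - 1)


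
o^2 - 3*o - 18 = (o - 6)*(o + 3)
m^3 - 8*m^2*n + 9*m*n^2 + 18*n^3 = (m - 6*n)*(m - 3*n)*(m + n)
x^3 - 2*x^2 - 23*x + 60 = (x - 4)*(x - 3)*(x + 5)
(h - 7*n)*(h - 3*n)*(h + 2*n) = h^3 - 8*h^2*n + h*n^2 + 42*n^3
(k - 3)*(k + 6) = k^2 + 3*k - 18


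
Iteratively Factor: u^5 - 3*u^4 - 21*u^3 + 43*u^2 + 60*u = (u)*(u^4 - 3*u^3 - 21*u^2 + 43*u + 60) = u*(u + 4)*(u^3 - 7*u^2 + 7*u + 15) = u*(u + 1)*(u + 4)*(u^2 - 8*u + 15) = u*(u - 3)*(u + 1)*(u + 4)*(u - 5)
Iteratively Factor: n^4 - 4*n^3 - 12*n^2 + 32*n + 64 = (n + 2)*(n^3 - 6*n^2 + 32) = (n + 2)^2*(n^2 - 8*n + 16) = (n - 4)*(n + 2)^2*(n - 4)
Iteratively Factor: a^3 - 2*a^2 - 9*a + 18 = (a + 3)*(a^2 - 5*a + 6) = (a - 2)*(a + 3)*(a - 3)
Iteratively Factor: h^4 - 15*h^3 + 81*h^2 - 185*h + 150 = (h - 5)*(h^3 - 10*h^2 + 31*h - 30) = (h - 5)*(h - 3)*(h^2 - 7*h + 10) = (h - 5)^2*(h - 3)*(h - 2)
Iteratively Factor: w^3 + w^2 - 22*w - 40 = (w - 5)*(w^2 + 6*w + 8) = (w - 5)*(w + 4)*(w + 2)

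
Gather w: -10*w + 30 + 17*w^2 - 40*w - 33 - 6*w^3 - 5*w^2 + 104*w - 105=-6*w^3 + 12*w^2 + 54*w - 108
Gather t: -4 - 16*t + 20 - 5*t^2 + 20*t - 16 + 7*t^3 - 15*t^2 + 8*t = 7*t^3 - 20*t^2 + 12*t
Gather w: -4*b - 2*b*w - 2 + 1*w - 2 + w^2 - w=-2*b*w - 4*b + w^2 - 4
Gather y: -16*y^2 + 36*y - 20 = -16*y^2 + 36*y - 20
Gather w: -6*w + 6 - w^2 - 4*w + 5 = -w^2 - 10*w + 11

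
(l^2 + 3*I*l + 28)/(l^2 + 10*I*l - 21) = (l - 4*I)/(l + 3*I)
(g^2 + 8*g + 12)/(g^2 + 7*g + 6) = (g + 2)/(g + 1)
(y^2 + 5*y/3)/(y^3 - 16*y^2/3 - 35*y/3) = 1/(y - 7)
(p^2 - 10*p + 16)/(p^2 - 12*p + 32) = (p - 2)/(p - 4)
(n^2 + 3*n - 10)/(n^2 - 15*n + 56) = (n^2 + 3*n - 10)/(n^2 - 15*n + 56)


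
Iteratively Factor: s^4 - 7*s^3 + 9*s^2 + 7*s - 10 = (s - 5)*(s^3 - 2*s^2 - s + 2) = (s - 5)*(s - 2)*(s^2 - 1) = (s - 5)*(s - 2)*(s - 1)*(s + 1)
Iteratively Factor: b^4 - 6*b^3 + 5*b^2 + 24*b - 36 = (b - 3)*(b^3 - 3*b^2 - 4*b + 12) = (b - 3)*(b - 2)*(b^2 - b - 6) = (b - 3)*(b - 2)*(b + 2)*(b - 3)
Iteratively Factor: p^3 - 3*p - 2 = (p + 1)*(p^2 - p - 2) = (p + 1)^2*(p - 2)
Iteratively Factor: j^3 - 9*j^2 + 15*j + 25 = (j - 5)*(j^2 - 4*j - 5) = (j - 5)^2*(j + 1)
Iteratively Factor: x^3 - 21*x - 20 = (x + 1)*(x^2 - x - 20) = (x + 1)*(x + 4)*(x - 5)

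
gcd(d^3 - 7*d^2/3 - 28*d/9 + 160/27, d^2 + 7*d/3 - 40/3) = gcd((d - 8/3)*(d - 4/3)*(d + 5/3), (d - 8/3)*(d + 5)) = d - 8/3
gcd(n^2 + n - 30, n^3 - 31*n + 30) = n^2 + n - 30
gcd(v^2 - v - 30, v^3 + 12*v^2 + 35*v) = v + 5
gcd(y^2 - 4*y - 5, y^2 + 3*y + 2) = y + 1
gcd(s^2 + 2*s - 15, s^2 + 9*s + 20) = s + 5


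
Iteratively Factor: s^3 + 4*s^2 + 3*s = (s + 3)*(s^2 + s) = (s + 1)*(s + 3)*(s)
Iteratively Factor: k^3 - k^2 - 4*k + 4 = (k - 2)*(k^2 + k - 2) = (k - 2)*(k + 2)*(k - 1)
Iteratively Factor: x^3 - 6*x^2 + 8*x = (x - 2)*(x^2 - 4*x) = x*(x - 2)*(x - 4)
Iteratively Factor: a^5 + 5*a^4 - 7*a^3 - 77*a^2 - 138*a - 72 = (a - 4)*(a^4 + 9*a^3 + 29*a^2 + 39*a + 18) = (a - 4)*(a + 1)*(a^3 + 8*a^2 + 21*a + 18) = (a - 4)*(a + 1)*(a + 2)*(a^2 + 6*a + 9) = (a - 4)*(a + 1)*(a + 2)*(a + 3)*(a + 3)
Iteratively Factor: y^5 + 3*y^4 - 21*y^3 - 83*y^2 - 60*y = (y - 5)*(y^4 + 8*y^3 + 19*y^2 + 12*y) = y*(y - 5)*(y^3 + 8*y^2 + 19*y + 12) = y*(y - 5)*(y + 4)*(y^2 + 4*y + 3) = y*(y - 5)*(y + 3)*(y + 4)*(y + 1)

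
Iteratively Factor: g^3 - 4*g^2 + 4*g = (g - 2)*(g^2 - 2*g) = g*(g - 2)*(g - 2)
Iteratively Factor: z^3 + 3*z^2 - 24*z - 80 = (z + 4)*(z^2 - z - 20) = (z - 5)*(z + 4)*(z + 4)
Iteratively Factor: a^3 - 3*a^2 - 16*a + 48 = (a + 4)*(a^2 - 7*a + 12) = (a - 4)*(a + 4)*(a - 3)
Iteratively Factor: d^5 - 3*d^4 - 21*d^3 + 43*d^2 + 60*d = (d + 1)*(d^4 - 4*d^3 - 17*d^2 + 60*d) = d*(d + 1)*(d^3 - 4*d^2 - 17*d + 60) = d*(d + 1)*(d + 4)*(d^2 - 8*d + 15) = d*(d - 5)*(d + 1)*(d + 4)*(d - 3)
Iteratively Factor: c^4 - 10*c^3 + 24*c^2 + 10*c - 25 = (c - 5)*(c^3 - 5*c^2 - c + 5) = (c - 5)*(c - 1)*(c^2 - 4*c - 5) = (c - 5)^2*(c - 1)*(c + 1)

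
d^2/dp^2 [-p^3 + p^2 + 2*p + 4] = 2 - 6*p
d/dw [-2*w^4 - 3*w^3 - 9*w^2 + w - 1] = -8*w^3 - 9*w^2 - 18*w + 1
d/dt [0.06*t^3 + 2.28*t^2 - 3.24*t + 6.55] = 0.18*t^2 + 4.56*t - 3.24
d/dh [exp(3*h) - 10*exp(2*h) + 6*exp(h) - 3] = (3*exp(2*h) - 20*exp(h) + 6)*exp(h)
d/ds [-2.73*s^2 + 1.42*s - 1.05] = 1.42 - 5.46*s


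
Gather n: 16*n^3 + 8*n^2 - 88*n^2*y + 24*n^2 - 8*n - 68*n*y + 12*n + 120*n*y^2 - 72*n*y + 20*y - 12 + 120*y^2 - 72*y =16*n^3 + n^2*(32 - 88*y) + n*(120*y^2 - 140*y + 4) + 120*y^2 - 52*y - 12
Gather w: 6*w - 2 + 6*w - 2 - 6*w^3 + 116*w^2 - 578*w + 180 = -6*w^3 + 116*w^2 - 566*w + 176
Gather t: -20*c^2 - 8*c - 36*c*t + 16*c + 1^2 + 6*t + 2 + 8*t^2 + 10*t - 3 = -20*c^2 + 8*c + 8*t^2 + t*(16 - 36*c)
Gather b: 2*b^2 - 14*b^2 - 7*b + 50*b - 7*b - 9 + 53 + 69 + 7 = -12*b^2 + 36*b + 120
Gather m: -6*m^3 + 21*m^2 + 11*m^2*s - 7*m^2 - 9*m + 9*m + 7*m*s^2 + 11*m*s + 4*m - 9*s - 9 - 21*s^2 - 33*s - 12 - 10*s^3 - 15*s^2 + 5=-6*m^3 + m^2*(11*s + 14) + m*(7*s^2 + 11*s + 4) - 10*s^3 - 36*s^2 - 42*s - 16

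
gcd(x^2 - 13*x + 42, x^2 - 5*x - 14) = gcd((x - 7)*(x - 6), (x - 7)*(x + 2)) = x - 7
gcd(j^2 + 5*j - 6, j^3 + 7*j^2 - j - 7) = j - 1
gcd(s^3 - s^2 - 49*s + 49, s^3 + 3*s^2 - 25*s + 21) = s^2 + 6*s - 7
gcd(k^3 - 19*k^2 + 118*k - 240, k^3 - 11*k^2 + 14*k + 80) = k^2 - 13*k + 40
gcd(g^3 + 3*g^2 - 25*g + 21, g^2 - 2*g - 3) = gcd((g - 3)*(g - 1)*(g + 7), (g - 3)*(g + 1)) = g - 3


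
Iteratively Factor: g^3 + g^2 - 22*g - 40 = (g + 2)*(g^2 - g - 20) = (g - 5)*(g + 2)*(g + 4)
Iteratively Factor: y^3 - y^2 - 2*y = (y + 1)*(y^2 - 2*y) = (y - 2)*(y + 1)*(y)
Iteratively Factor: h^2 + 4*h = (h + 4)*(h)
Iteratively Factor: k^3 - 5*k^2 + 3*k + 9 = (k + 1)*(k^2 - 6*k + 9) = (k - 3)*(k + 1)*(k - 3)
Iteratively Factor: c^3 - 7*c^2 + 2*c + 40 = (c - 4)*(c^2 - 3*c - 10) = (c - 4)*(c + 2)*(c - 5)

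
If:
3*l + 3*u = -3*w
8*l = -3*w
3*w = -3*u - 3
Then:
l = 1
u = 5/3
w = -8/3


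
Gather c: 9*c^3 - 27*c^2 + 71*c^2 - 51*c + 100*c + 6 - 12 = 9*c^3 + 44*c^2 + 49*c - 6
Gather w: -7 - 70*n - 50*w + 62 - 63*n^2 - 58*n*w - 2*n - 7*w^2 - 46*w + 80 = -63*n^2 - 72*n - 7*w^2 + w*(-58*n - 96) + 135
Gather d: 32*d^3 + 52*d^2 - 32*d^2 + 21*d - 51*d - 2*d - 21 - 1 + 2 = 32*d^3 + 20*d^2 - 32*d - 20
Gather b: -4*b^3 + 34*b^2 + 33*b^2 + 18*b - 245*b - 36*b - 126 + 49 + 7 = -4*b^3 + 67*b^2 - 263*b - 70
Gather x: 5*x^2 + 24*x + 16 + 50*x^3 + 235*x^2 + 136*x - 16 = 50*x^3 + 240*x^2 + 160*x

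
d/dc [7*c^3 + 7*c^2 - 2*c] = 21*c^2 + 14*c - 2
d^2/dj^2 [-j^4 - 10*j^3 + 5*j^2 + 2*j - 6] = -12*j^2 - 60*j + 10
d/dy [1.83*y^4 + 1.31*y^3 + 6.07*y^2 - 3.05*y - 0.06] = 7.32*y^3 + 3.93*y^2 + 12.14*y - 3.05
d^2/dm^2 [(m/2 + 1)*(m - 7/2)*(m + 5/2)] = 3*m + 1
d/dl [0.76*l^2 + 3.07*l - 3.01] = 1.52*l + 3.07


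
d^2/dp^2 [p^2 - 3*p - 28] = 2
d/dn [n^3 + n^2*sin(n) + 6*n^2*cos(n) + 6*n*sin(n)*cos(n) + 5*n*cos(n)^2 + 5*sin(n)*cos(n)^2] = -6*n^2*sin(n) + n^2*cos(n) + 3*n^2 + 2*n*sin(n) - 5*n*sin(2*n) + 12*n*cos(n) + 6*n*cos(2*n) + 3*sin(2*n) + 5*cos(n)/4 + 5*cos(2*n)/2 + 15*cos(3*n)/4 + 5/2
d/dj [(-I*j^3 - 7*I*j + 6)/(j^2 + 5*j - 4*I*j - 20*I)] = (-I*(3*j^2 + 7)*(j^2 + 5*j - 4*I*j - 20*I) + (2*j + 5 - 4*I)*(I*j^3 + 7*I*j - 6))/(j^2 + 5*j - 4*I*j - 20*I)^2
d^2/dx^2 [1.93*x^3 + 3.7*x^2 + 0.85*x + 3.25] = 11.58*x + 7.4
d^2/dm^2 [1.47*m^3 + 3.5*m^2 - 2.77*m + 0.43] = 8.82*m + 7.0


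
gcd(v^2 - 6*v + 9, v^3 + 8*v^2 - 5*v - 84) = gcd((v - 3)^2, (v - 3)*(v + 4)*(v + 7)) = v - 3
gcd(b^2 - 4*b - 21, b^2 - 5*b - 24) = b + 3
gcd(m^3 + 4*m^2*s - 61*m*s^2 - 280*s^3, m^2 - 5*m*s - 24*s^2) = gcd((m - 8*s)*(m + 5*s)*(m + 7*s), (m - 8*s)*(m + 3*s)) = -m + 8*s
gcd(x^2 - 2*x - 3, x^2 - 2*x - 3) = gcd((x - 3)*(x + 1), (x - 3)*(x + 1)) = x^2 - 2*x - 3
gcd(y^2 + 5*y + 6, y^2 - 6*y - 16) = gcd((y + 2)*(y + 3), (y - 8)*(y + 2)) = y + 2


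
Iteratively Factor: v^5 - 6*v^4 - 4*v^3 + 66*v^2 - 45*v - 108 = (v + 3)*(v^4 - 9*v^3 + 23*v^2 - 3*v - 36) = (v - 4)*(v + 3)*(v^3 - 5*v^2 + 3*v + 9) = (v - 4)*(v + 1)*(v + 3)*(v^2 - 6*v + 9) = (v - 4)*(v - 3)*(v + 1)*(v + 3)*(v - 3)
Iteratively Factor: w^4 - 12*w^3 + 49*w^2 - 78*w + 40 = (w - 4)*(w^3 - 8*w^2 + 17*w - 10) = (w - 4)*(w - 2)*(w^2 - 6*w + 5) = (w - 4)*(w - 2)*(w - 1)*(w - 5)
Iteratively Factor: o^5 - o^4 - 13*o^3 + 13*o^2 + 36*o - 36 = (o - 1)*(o^4 - 13*o^2 + 36) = (o - 3)*(o - 1)*(o^3 + 3*o^2 - 4*o - 12) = (o - 3)*(o - 1)*(o + 3)*(o^2 - 4) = (o - 3)*(o - 1)*(o + 2)*(o + 3)*(o - 2)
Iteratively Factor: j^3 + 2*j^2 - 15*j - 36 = (j + 3)*(j^2 - j - 12) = (j + 3)^2*(j - 4)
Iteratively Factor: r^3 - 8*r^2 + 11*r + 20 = (r - 5)*(r^2 - 3*r - 4) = (r - 5)*(r + 1)*(r - 4)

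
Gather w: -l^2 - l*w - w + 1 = -l^2 + w*(-l - 1) + 1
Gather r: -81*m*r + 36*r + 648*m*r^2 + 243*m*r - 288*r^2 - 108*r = r^2*(648*m - 288) + r*(162*m - 72)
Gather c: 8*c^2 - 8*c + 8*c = 8*c^2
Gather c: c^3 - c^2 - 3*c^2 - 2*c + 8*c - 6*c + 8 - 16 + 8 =c^3 - 4*c^2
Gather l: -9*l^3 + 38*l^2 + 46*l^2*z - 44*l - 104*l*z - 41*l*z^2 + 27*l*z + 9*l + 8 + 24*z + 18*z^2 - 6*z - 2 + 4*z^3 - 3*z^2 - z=-9*l^3 + l^2*(46*z + 38) + l*(-41*z^2 - 77*z - 35) + 4*z^3 + 15*z^2 + 17*z + 6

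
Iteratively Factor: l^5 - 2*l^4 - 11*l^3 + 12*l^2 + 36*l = (l)*(l^4 - 2*l^3 - 11*l^2 + 12*l + 36) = l*(l - 3)*(l^3 + l^2 - 8*l - 12) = l*(l - 3)*(l + 2)*(l^2 - l - 6) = l*(l - 3)*(l + 2)^2*(l - 3)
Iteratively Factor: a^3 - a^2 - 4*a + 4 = (a + 2)*(a^2 - 3*a + 2) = (a - 2)*(a + 2)*(a - 1)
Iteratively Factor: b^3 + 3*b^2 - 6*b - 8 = (b + 1)*(b^2 + 2*b - 8) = (b + 1)*(b + 4)*(b - 2)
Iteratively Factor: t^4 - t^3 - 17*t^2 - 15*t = (t + 3)*(t^3 - 4*t^2 - 5*t) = (t + 1)*(t + 3)*(t^2 - 5*t) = t*(t + 1)*(t + 3)*(t - 5)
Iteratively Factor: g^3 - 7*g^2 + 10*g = (g - 2)*(g^2 - 5*g) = (g - 5)*(g - 2)*(g)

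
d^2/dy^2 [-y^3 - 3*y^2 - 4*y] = -6*y - 6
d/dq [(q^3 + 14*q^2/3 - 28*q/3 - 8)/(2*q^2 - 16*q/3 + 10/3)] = (9*q^4 - 48*q^3 + 17*q^2 + 284*q - 332)/(2*(9*q^4 - 48*q^3 + 94*q^2 - 80*q + 25))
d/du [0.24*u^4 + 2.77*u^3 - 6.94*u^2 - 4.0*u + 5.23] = 0.96*u^3 + 8.31*u^2 - 13.88*u - 4.0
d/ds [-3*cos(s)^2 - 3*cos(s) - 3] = 3*sin(s) + 3*sin(2*s)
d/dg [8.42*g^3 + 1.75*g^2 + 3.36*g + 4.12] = 25.26*g^2 + 3.5*g + 3.36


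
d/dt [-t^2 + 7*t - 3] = 7 - 2*t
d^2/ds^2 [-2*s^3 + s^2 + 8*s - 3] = 2 - 12*s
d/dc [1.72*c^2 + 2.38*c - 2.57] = 3.44*c + 2.38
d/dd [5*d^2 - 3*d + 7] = 10*d - 3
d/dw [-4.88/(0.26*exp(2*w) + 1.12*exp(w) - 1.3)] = (2.5376*exp(w) + 5.4656)*exp(w)/(0.26*exp(2*w) + 1.12*exp(w) - 1.3)^2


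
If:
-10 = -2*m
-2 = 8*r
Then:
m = 5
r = -1/4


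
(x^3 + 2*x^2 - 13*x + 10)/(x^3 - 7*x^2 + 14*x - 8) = (x + 5)/(x - 4)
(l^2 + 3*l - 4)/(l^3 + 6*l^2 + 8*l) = (l - 1)/(l*(l + 2))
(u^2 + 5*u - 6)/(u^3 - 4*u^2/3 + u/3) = 3*(u + 6)/(u*(3*u - 1))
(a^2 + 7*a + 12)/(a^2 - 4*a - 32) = (a + 3)/(a - 8)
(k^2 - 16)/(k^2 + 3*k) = (k^2 - 16)/(k*(k + 3))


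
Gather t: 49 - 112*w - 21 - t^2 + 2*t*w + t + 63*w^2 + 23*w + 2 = -t^2 + t*(2*w + 1) + 63*w^2 - 89*w + 30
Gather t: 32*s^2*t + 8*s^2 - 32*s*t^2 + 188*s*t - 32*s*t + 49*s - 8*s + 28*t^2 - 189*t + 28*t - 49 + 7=8*s^2 + 41*s + t^2*(28 - 32*s) + t*(32*s^2 + 156*s - 161) - 42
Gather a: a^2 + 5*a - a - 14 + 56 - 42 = a^2 + 4*a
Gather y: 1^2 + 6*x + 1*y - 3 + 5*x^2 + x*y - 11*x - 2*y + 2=5*x^2 - 5*x + y*(x - 1)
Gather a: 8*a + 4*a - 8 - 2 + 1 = 12*a - 9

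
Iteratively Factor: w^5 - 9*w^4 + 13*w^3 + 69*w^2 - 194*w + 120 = (w + 3)*(w^4 - 12*w^3 + 49*w^2 - 78*w + 40) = (w - 4)*(w + 3)*(w^3 - 8*w^2 + 17*w - 10) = (w - 4)*(w - 2)*(w + 3)*(w^2 - 6*w + 5) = (w - 4)*(w - 2)*(w - 1)*(w + 3)*(w - 5)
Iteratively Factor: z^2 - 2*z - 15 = (z - 5)*(z + 3)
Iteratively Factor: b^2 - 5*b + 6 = (b - 3)*(b - 2)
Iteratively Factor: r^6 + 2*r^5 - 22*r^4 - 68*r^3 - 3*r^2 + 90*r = (r - 5)*(r^5 + 7*r^4 + 13*r^3 - 3*r^2 - 18*r) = (r - 5)*(r + 2)*(r^4 + 5*r^3 + 3*r^2 - 9*r) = (r - 5)*(r - 1)*(r + 2)*(r^3 + 6*r^2 + 9*r) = (r - 5)*(r - 1)*(r + 2)*(r + 3)*(r^2 + 3*r) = (r - 5)*(r - 1)*(r + 2)*(r + 3)^2*(r)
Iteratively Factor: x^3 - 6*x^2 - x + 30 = (x - 3)*(x^2 - 3*x - 10) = (x - 5)*(x - 3)*(x + 2)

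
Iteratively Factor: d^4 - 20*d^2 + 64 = (d - 4)*(d^3 + 4*d^2 - 4*d - 16) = (d - 4)*(d + 4)*(d^2 - 4) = (d - 4)*(d + 2)*(d + 4)*(d - 2)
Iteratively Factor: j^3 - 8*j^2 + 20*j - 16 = (j - 2)*(j^2 - 6*j + 8) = (j - 4)*(j - 2)*(j - 2)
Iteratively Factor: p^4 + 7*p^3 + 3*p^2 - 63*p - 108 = (p + 3)*(p^3 + 4*p^2 - 9*p - 36) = (p + 3)^2*(p^2 + p - 12) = (p + 3)^2*(p + 4)*(p - 3)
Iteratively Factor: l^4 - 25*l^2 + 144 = (l - 4)*(l^3 + 4*l^2 - 9*l - 36) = (l - 4)*(l + 3)*(l^2 + l - 12) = (l - 4)*(l + 3)*(l + 4)*(l - 3)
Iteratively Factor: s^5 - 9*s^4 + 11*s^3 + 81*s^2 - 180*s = (s - 5)*(s^4 - 4*s^3 - 9*s^2 + 36*s) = s*(s - 5)*(s^3 - 4*s^2 - 9*s + 36) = s*(s - 5)*(s + 3)*(s^2 - 7*s + 12) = s*(s - 5)*(s - 4)*(s + 3)*(s - 3)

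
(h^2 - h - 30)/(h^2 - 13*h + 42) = (h + 5)/(h - 7)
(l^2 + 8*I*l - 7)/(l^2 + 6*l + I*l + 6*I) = (l + 7*I)/(l + 6)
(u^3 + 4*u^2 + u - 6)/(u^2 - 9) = (u^2 + u - 2)/(u - 3)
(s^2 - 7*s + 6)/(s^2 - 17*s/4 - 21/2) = 4*(s - 1)/(4*s + 7)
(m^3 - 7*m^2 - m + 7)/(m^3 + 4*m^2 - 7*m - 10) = (m^2 - 8*m + 7)/(m^2 + 3*m - 10)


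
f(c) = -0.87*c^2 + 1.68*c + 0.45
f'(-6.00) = 12.12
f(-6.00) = -40.95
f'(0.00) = 1.68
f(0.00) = 0.45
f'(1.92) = -1.66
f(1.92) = 0.47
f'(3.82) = -4.97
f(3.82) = -5.83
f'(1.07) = -0.18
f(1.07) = 1.25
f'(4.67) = -6.45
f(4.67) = -10.68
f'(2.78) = -3.16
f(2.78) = -1.60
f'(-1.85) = 4.90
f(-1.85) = -5.64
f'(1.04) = -0.13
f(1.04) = 1.26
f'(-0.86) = 3.18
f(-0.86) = -1.64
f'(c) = 1.68 - 1.74*c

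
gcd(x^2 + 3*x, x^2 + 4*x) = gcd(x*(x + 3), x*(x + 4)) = x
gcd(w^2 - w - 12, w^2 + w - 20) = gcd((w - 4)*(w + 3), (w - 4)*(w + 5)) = w - 4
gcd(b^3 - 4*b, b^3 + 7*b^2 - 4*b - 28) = b^2 - 4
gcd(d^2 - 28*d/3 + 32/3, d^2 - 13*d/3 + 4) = d - 4/3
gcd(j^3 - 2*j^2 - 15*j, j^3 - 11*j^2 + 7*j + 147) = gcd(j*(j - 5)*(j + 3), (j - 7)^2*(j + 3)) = j + 3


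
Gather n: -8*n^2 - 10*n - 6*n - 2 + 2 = -8*n^2 - 16*n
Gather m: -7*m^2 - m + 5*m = -7*m^2 + 4*m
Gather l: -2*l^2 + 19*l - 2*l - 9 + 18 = -2*l^2 + 17*l + 9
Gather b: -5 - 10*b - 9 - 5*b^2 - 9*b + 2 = -5*b^2 - 19*b - 12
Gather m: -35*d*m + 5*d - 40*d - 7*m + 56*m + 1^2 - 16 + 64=-35*d + m*(49 - 35*d) + 49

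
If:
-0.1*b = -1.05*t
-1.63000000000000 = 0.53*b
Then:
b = -3.08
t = -0.29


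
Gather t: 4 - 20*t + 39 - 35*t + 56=99 - 55*t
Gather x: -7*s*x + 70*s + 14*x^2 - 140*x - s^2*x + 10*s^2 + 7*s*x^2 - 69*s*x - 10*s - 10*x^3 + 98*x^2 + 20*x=10*s^2 + 60*s - 10*x^3 + x^2*(7*s + 112) + x*(-s^2 - 76*s - 120)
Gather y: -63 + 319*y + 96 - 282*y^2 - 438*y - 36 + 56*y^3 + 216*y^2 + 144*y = 56*y^3 - 66*y^2 + 25*y - 3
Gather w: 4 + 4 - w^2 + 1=9 - w^2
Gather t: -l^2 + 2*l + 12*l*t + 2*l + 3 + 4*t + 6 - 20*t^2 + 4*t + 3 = -l^2 + 4*l - 20*t^2 + t*(12*l + 8) + 12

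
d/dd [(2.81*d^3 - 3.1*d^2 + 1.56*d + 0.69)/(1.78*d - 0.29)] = (10.0036*d^3 - 7.9627*d^2 + 1.798*d - 1.6806)/(3.1684*d^2 - 1.0324*d + 0.0841)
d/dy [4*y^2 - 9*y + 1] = 8*y - 9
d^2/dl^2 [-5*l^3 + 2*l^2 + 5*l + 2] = 4 - 30*l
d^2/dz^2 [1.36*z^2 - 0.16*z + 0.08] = 2.72000000000000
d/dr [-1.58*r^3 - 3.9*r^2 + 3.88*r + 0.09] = -4.74*r^2 - 7.8*r + 3.88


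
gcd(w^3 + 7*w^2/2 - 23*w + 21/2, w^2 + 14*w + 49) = w + 7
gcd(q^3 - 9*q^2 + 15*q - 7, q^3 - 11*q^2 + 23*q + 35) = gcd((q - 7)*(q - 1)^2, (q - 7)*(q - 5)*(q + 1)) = q - 7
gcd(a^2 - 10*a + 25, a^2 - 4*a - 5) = a - 5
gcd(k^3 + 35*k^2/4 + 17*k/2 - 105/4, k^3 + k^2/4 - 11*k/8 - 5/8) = k - 5/4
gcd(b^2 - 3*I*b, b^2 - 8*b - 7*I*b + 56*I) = 1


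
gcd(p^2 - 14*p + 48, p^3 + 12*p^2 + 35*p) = 1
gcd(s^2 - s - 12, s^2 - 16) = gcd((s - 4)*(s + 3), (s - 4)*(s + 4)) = s - 4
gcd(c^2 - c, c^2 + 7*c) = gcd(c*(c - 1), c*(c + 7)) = c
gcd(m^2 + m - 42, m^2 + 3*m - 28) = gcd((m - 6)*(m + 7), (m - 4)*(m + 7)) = m + 7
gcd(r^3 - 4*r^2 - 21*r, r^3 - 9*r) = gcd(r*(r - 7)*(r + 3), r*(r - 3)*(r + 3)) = r^2 + 3*r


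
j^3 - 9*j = j*(j - 3)*(j + 3)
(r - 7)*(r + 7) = r^2 - 49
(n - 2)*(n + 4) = n^2 + 2*n - 8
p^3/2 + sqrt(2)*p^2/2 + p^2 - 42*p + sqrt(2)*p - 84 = (p/2 + 1)*(p - 6*sqrt(2))*(p + 7*sqrt(2))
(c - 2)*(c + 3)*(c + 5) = c^3 + 6*c^2 - c - 30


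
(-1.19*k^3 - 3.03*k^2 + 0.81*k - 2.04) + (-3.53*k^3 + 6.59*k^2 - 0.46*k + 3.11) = -4.72*k^3 + 3.56*k^2 + 0.35*k + 1.07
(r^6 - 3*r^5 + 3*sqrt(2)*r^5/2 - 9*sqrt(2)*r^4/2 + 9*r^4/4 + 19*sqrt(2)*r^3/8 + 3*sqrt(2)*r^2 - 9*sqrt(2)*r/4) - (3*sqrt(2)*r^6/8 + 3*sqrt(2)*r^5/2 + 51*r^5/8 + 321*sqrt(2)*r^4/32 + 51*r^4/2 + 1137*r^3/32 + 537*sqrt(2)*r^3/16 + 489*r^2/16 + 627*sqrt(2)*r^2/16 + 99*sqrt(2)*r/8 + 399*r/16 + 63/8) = -3*sqrt(2)*r^6/8 + r^6 - 75*r^5/8 - 93*r^4/4 - 465*sqrt(2)*r^4/32 - 499*sqrt(2)*r^3/16 - 1137*r^3/32 - 579*sqrt(2)*r^2/16 - 489*r^2/16 - 399*r/16 - 117*sqrt(2)*r/8 - 63/8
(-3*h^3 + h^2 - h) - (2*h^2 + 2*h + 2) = -3*h^3 - h^2 - 3*h - 2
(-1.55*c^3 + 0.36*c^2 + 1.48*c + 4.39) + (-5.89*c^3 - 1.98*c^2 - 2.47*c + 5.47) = -7.44*c^3 - 1.62*c^2 - 0.99*c + 9.86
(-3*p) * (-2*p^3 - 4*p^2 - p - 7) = 6*p^4 + 12*p^3 + 3*p^2 + 21*p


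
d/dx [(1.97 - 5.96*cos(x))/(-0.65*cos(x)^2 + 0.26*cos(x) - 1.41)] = (3.874*cos(x)^2 - 2.561*cos(x) - 7.8914)*sin(x)/(0.4225*cos(x)^4 - 0.338*cos(x)^3 + 1.9006*cos(x)^2 - 0.7332*cos(x) + 1.9881)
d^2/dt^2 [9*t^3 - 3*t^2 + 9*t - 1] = 54*t - 6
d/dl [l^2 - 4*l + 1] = 2*l - 4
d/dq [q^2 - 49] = 2*q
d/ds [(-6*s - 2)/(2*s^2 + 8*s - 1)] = 2*(6*s^2 + 4*s + 11)/(4*s^4 + 32*s^3 + 60*s^2 - 16*s + 1)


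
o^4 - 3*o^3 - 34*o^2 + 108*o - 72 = (o - 6)*(o - 2)*(o - 1)*(o + 6)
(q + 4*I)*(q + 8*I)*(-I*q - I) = -I*q^3 + 12*q^2 - I*q^2 + 12*q + 32*I*q + 32*I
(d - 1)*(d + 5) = d^2 + 4*d - 5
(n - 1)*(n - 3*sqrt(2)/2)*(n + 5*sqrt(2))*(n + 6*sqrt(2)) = n^4 - n^3 + 19*sqrt(2)*n^3/2 - 19*sqrt(2)*n^2/2 + 27*n^2 - 90*sqrt(2)*n - 27*n + 90*sqrt(2)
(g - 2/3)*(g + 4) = g^2 + 10*g/3 - 8/3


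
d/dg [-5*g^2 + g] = 1 - 10*g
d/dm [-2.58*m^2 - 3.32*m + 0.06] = -5.16*m - 3.32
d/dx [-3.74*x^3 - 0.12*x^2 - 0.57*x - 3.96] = -11.22*x^2 - 0.24*x - 0.57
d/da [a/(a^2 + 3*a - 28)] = (a^2 - a*(2*a + 3) + 3*a - 28)/(a^2 + 3*a - 28)^2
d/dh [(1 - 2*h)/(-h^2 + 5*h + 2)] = (-2*h^2 + 2*h - 9)/(h^4 - 10*h^3 + 21*h^2 + 20*h + 4)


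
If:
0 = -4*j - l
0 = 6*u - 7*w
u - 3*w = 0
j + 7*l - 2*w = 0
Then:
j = 0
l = 0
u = 0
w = 0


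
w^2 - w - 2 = (w - 2)*(w + 1)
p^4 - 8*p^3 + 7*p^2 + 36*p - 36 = (p - 6)*(p - 3)*(p - 1)*(p + 2)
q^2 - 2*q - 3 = (q - 3)*(q + 1)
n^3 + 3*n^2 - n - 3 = (n - 1)*(n + 1)*(n + 3)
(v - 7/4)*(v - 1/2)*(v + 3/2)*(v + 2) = v^4 + 5*v^3/4 - 4*v^2 - 59*v/16 + 21/8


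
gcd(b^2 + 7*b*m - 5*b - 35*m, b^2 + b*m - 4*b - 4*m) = 1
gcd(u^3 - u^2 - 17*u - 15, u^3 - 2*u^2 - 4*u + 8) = 1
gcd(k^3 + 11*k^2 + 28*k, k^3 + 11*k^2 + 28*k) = k^3 + 11*k^2 + 28*k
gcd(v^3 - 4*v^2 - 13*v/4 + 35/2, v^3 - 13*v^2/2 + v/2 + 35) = v^2 - 3*v/2 - 7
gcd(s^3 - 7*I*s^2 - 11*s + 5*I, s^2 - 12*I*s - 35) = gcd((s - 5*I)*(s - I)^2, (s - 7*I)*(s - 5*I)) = s - 5*I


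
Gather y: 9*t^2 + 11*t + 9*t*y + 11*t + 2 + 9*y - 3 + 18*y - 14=9*t^2 + 22*t + y*(9*t + 27) - 15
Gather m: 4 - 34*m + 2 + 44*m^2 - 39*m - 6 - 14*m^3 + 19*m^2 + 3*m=-14*m^3 + 63*m^2 - 70*m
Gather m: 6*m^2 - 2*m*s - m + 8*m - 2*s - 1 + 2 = 6*m^2 + m*(7 - 2*s) - 2*s + 1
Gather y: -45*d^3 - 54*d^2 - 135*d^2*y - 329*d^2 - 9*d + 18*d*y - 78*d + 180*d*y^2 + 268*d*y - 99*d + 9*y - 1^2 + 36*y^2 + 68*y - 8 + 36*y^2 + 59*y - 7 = -45*d^3 - 383*d^2 - 186*d + y^2*(180*d + 72) + y*(-135*d^2 + 286*d + 136) - 16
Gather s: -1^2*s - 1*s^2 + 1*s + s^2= 0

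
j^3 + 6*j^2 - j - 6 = (j - 1)*(j + 1)*(j + 6)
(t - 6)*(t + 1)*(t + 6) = t^3 + t^2 - 36*t - 36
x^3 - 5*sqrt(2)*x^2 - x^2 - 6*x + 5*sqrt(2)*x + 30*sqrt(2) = (x - 3)*(x + 2)*(x - 5*sqrt(2))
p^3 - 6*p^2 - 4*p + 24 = (p - 6)*(p - 2)*(p + 2)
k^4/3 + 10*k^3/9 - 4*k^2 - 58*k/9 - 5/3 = (k/3 + 1/3)*(k - 3)*(k + 1/3)*(k + 5)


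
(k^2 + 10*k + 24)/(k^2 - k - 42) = (k + 4)/(k - 7)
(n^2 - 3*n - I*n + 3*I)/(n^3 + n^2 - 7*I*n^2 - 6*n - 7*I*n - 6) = (n - 3)/(n^2 + n*(1 - 6*I) - 6*I)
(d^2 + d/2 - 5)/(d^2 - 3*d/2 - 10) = (d - 2)/(d - 4)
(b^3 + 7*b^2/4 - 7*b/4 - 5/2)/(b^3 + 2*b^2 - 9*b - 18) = (4*b^2 - b - 5)/(4*(b^2 - 9))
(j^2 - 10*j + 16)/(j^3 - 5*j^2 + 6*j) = (j - 8)/(j*(j - 3))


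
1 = 1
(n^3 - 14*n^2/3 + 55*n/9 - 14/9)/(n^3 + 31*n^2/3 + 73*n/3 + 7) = (9*n^3 - 42*n^2 + 55*n - 14)/(3*(3*n^3 + 31*n^2 + 73*n + 21))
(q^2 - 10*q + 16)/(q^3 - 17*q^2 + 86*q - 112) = 1/(q - 7)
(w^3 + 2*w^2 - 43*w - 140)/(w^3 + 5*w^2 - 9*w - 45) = (w^2 - 3*w - 28)/(w^2 - 9)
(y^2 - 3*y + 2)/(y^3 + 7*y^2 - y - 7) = (y - 2)/(y^2 + 8*y + 7)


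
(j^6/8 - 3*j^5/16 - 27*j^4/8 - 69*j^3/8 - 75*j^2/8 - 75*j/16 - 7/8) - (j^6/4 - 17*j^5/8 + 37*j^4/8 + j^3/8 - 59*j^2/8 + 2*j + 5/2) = -j^6/8 + 31*j^5/16 - 8*j^4 - 35*j^3/4 - 2*j^2 - 107*j/16 - 27/8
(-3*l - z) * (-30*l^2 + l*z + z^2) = 90*l^3 + 27*l^2*z - 4*l*z^2 - z^3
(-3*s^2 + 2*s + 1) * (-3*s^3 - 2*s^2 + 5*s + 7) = 9*s^5 - 22*s^3 - 13*s^2 + 19*s + 7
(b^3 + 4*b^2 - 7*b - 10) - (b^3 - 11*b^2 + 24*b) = 15*b^2 - 31*b - 10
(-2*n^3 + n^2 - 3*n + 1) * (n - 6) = -2*n^4 + 13*n^3 - 9*n^2 + 19*n - 6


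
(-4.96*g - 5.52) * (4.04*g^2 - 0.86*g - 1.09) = -20.0384*g^3 - 18.0352*g^2 + 10.1536*g + 6.0168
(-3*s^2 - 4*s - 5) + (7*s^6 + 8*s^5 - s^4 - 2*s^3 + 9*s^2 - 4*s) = 7*s^6 + 8*s^5 - s^4 - 2*s^3 + 6*s^2 - 8*s - 5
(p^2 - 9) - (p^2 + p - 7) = -p - 2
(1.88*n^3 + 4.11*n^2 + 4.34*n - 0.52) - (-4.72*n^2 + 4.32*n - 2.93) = 1.88*n^3 + 8.83*n^2 + 0.0199999999999996*n + 2.41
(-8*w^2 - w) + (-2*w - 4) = -8*w^2 - 3*w - 4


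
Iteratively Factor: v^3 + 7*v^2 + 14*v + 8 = (v + 2)*(v^2 + 5*v + 4) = (v + 2)*(v + 4)*(v + 1)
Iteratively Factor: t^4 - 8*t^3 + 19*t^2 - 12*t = (t - 4)*(t^3 - 4*t^2 + 3*t) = t*(t - 4)*(t^2 - 4*t + 3) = t*(t - 4)*(t - 1)*(t - 3)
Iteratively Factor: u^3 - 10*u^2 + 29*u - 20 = (u - 4)*(u^2 - 6*u + 5) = (u - 4)*(u - 1)*(u - 5)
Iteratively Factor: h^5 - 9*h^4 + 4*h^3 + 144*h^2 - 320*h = (h - 4)*(h^4 - 5*h^3 - 16*h^2 + 80*h) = (h - 4)*(h + 4)*(h^3 - 9*h^2 + 20*h) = h*(h - 4)*(h + 4)*(h^2 - 9*h + 20) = h*(h - 5)*(h - 4)*(h + 4)*(h - 4)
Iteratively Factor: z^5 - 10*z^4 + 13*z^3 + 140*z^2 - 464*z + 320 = (z - 5)*(z^4 - 5*z^3 - 12*z^2 + 80*z - 64) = (z - 5)*(z + 4)*(z^3 - 9*z^2 + 24*z - 16) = (z - 5)*(z - 4)*(z + 4)*(z^2 - 5*z + 4) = (z - 5)*(z - 4)^2*(z + 4)*(z - 1)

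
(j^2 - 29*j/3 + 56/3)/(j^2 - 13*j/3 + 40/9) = 3*(j - 7)/(3*j - 5)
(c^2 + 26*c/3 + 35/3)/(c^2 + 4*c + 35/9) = 3*(c + 7)/(3*c + 7)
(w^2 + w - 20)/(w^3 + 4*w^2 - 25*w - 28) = (w + 5)/(w^2 + 8*w + 7)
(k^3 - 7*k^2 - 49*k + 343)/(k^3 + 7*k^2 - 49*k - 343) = (k - 7)/(k + 7)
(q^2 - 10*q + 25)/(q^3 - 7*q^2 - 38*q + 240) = (q - 5)/(q^2 - 2*q - 48)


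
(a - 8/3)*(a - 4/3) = a^2 - 4*a + 32/9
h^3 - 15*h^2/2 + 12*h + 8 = (h - 4)^2*(h + 1/2)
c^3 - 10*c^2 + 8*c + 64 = (c - 8)*(c - 4)*(c + 2)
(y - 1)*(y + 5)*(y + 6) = y^3 + 10*y^2 + 19*y - 30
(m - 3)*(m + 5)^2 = m^3 + 7*m^2 - 5*m - 75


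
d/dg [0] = 0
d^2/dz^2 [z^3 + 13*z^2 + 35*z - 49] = 6*z + 26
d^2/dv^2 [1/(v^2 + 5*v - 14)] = 2*(-v^2 - 5*v + (2*v + 5)^2 + 14)/(v^2 + 5*v - 14)^3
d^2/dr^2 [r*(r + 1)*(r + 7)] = 6*r + 16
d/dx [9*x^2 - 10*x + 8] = 18*x - 10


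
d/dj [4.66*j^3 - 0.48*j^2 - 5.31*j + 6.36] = 13.98*j^2 - 0.96*j - 5.31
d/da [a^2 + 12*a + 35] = 2*a + 12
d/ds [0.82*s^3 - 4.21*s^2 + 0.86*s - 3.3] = 2.46*s^2 - 8.42*s + 0.86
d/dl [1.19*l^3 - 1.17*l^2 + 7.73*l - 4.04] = 3.57*l^2 - 2.34*l + 7.73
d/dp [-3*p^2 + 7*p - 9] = 7 - 6*p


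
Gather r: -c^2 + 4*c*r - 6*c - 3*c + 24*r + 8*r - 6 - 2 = -c^2 - 9*c + r*(4*c + 32) - 8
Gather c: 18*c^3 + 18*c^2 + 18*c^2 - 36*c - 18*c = 18*c^3 + 36*c^2 - 54*c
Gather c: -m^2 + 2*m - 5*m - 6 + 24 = -m^2 - 3*m + 18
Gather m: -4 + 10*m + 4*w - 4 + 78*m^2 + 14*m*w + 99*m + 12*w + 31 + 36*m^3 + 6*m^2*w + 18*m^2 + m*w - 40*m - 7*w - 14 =36*m^3 + m^2*(6*w + 96) + m*(15*w + 69) + 9*w + 9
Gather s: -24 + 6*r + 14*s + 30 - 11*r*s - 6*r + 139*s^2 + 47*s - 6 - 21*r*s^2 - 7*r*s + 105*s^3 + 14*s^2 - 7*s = 105*s^3 + s^2*(153 - 21*r) + s*(54 - 18*r)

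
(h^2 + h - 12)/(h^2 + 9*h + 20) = (h - 3)/(h + 5)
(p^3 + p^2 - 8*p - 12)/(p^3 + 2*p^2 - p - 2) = (p^2 - p - 6)/(p^2 - 1)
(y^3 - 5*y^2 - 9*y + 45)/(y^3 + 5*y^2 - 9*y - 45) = (y - 5)/(y + 5)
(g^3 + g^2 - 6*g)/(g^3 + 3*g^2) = (g - 2)/g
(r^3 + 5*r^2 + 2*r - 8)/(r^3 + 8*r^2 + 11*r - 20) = (r + 2)/(r + 5)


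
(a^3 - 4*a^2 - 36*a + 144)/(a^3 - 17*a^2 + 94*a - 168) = (a + 6)/(a - 7)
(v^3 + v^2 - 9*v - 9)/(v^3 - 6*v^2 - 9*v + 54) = (v + 1)/(v - 6)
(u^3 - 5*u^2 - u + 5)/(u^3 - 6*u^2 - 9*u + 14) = (u^2 - 4*u - 5)/(u^2 - 5*u - 14)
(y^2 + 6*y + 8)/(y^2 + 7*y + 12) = (y + 2)/(y + 3)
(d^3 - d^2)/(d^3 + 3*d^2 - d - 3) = d^2/(d^2 + 4*d + 3)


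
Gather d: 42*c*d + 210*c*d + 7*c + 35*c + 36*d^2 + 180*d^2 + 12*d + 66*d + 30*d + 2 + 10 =42*c + 216*d^2 + d*(252*c + 108) + 12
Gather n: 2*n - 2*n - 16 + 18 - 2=0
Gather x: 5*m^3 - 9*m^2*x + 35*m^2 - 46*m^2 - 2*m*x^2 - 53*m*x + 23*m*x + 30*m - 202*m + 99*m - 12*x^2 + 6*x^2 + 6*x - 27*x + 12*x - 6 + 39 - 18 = 5*m^3 - 11*m^2 - 73*m + x^2*(-2*m - 6) + x*(-9*m^2 - 30*m - 9) + 15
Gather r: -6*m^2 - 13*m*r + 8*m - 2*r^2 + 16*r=-6*m^2 + 8*m - 2*r^2 + r*(16 - 13*m)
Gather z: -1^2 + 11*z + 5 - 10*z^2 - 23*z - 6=-10*z^2 - 12*z - 2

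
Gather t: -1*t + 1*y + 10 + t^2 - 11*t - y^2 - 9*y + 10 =t^2 - 12*t - y^2 - 8*y + 20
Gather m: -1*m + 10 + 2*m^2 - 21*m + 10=2*m^2 - 22*m + 20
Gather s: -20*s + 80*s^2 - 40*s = 80*s^2 - 60*s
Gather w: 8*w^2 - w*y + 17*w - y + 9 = 8*w^2 + w*(17 - y) - y + 9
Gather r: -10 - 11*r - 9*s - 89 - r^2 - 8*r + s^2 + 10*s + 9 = -r^2 - 19*r + s^2 + s - 90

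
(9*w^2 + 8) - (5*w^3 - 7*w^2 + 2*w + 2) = -5*w^3 + 16*w^2 - 2*w + 6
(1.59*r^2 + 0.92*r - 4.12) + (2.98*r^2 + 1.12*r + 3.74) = 4.57*r^2 + 2.04*r - 0.38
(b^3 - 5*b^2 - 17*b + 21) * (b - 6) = b^4 - 11*b^3 + 13*b^2 + 123*b - 126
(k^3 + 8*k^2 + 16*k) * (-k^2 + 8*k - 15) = -k^5 + 33*k^3 + 8*k^2 - 240*k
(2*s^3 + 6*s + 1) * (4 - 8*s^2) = -16*s^5 - 40*s^3 - 8*s^2 + 24*s + 4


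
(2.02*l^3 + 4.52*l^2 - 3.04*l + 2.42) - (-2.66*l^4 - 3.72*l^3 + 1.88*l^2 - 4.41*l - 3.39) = 2.66*l^4 + 5.74*l^3 + 2.64*l^2 + 1.37*l + 5.81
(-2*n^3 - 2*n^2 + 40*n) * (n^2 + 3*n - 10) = -2*n^5 - 8*n^4 + 54*n^3 + 140*n^2 - 400*n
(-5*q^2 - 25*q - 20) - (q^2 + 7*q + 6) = -6*q^2 - 32*q - 26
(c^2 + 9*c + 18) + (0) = c^2 + 9*c + 18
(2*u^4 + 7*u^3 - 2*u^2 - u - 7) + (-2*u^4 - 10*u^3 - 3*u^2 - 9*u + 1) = -3*u^3 - 5*u^2 - 10*u - 6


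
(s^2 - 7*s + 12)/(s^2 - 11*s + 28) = (s - 3)/(s - 7)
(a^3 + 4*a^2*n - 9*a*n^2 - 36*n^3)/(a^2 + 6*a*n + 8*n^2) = (a^2 - 9*n^2)/(a + 2*n)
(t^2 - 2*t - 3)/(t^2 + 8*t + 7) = (t - 3)/(t + 7)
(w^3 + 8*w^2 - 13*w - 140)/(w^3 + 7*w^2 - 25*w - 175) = (w - 4)/(w - 5)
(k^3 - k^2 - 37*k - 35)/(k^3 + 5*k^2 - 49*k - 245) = (k + 1)/(k + 7)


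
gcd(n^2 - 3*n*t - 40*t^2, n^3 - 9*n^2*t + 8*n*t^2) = -n + 8*t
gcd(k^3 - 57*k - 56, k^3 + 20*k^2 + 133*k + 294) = k + 7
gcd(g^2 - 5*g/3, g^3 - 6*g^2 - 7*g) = g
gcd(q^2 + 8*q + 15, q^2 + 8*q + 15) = q^2 + 8*q + 15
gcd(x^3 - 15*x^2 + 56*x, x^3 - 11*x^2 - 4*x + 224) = x^2 - 15*x + 56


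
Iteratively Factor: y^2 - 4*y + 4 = (y - 2)*(y - 2)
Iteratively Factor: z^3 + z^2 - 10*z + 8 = (z + 4)*(z^2 - 3*z + 2) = (z - 2)*(z + 4)*(z - 1)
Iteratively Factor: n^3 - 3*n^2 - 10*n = (n)*(n^2 - 3*n - 10) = n*(n - 5)*(n + 2)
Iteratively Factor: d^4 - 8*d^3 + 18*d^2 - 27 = (d - 3)*(d^3 - 5*d^2 + 3*d + 9) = (d - 3)^2*(d^2 - 2*d - 3) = (d - 3)^2*(d + 1)*(d - 3)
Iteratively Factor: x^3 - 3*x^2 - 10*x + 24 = (x - 2)*(x^2 - x - 12) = (x - 2)*(x + 3)*(x - 4)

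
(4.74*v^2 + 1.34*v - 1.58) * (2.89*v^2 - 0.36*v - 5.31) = 13.6986*v^4 + 2.1662*v^3 - 30.218*v^2 - 6.5466*v + 8.3898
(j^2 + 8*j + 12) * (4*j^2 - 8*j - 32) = 4*j^4 + 24*j^3 - 48*j^2 - 352*j - 384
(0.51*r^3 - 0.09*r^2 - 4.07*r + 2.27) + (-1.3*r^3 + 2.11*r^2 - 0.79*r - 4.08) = -0.79*r^3 + 2.02*r^2 - 4.86*r - 1.81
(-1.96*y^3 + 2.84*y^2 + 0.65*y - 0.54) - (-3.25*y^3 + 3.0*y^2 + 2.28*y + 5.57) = 1.29*y^3 - 0.16*y^2 - 1.63*y - 6.11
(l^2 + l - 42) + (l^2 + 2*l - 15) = 2*l^2 + 3*l - 57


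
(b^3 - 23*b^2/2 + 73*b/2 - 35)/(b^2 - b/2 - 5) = (b^2 - 9*b + 14)/(b + 2)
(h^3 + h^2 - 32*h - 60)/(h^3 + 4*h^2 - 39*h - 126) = (h^2 + 7*h + 10)/(h^2 + 10*h + 21)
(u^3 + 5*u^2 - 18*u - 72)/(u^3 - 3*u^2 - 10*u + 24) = (u + 6)/(u - 2)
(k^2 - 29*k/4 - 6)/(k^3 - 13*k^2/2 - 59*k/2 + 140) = (4*k + 3)/(2*(2*k^2 + 3*k - 35))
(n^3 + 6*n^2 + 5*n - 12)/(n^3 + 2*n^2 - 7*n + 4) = (n + 3)/(n - 1)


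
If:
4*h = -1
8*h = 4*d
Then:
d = -1/2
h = -1/4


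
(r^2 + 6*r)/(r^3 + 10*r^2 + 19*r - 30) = r/(r^2 + 4*r - 5)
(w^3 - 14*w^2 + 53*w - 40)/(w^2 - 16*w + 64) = (w^2 - 6*w + 5)/(w - 8)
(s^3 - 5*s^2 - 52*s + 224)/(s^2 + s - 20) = (s^2 - s - 56)/(s + 5)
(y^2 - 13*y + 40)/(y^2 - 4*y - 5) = (y - 8)/(y + 1)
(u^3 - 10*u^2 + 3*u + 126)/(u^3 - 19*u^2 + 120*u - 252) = (u + 3)/(u - 6)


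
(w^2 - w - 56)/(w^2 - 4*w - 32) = (w + 7)/(w + 4)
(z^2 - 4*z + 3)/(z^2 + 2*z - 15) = (z - 1)/(z + 5)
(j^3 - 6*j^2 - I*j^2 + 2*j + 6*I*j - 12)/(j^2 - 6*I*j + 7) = (j^2 - 2*j*(3 + I) + 12*I)/(j - 7*I)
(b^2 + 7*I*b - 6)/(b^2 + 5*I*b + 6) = (b + I)/(b - I)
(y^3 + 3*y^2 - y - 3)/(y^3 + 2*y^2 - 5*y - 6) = (y - 1)/(y - 2)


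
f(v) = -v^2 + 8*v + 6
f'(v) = 8 - 2*v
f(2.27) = 19.01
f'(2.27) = 3.46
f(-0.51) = 1.66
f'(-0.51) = 9.02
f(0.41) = 9.11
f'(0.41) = 7.18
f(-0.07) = 5.44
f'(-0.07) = 8.14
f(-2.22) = -16.69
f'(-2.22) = 12.44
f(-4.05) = -42.80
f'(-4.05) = 16.10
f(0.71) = 11.18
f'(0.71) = 6.58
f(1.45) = 15.50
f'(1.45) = 5.10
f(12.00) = -42.00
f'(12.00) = -16.00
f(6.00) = 18.00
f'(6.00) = -4.00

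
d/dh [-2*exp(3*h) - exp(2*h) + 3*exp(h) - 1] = (-6*exp(2*h) - 2*exp(h) + 3)*exp(h)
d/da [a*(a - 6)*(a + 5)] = 3*a^2 - 2*a - 30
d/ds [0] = 0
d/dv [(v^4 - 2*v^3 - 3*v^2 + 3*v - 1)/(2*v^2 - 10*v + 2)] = (v^5 - 17*v^4/2 + 12*v^3 + 3*v^2 - 2*v - 1)/(v^4 - 10*v^3 + 27*v^2 - 10*v + 1)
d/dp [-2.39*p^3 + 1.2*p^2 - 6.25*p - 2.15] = -7.17*p^2 + 2.4*p - 6.25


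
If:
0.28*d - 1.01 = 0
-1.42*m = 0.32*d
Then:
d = 3.61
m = -0.81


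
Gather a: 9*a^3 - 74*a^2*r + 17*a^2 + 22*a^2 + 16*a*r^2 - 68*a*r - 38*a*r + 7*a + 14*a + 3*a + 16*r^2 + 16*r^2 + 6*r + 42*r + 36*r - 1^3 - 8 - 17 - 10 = 9*a^3 + a^2*(39 - 74*r) + a*(16*r^2 - 106*r + 24) + 32*r^2 + 84*r - 36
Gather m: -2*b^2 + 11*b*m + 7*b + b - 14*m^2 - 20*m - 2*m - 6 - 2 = -2*b^2 + 8*b - 14*m^2 + m*(11*b - 22) - 8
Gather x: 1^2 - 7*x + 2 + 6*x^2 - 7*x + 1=6*x^2 - 14*x + 4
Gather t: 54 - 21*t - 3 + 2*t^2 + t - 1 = 2*t^2 - 20*t + 50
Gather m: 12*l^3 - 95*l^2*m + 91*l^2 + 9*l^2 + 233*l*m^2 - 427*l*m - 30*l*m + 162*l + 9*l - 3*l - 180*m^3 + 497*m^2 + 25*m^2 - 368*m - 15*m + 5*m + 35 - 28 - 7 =12*l^3 + 100*l^2 + 168*l - 180*m^3 + m^2*(233*l + 522) + m*(-95*l^2 - 457*l - 378)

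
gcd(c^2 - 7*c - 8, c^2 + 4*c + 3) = c + 1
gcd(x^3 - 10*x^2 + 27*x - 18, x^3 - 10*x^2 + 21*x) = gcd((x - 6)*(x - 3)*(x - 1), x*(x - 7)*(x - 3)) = x - 3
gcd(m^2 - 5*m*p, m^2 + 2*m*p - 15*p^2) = 1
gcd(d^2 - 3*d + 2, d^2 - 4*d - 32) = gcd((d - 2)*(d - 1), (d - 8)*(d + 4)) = 1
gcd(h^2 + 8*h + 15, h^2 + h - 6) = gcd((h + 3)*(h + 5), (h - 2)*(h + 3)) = h + 3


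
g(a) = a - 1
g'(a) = 1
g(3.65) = 2.65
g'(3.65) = 1.00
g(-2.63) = -3.63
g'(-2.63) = 1.00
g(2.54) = 1.54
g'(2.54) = 1.00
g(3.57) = 2.57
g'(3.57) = 1.00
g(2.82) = 1.82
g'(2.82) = 1.00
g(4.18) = 3.18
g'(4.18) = 1.00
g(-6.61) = -7.61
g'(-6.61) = 1.00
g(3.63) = 2.63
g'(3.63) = 1.00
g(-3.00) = -4.00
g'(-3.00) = 1.00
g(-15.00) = -16.00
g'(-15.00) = 1.00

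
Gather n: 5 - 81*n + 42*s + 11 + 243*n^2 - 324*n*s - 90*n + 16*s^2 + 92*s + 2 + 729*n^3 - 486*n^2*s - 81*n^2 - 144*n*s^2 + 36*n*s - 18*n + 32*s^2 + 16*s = 729*n^3 + n^2*(162 - 486*s) + n*(-144*s^2 - 288*s - 189) + 48*s^2 + 150*s + 18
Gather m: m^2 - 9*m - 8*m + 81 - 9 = m^2 - 17*m + 72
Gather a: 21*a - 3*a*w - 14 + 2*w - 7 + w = a*(21 - 3*w) + 3*w - 21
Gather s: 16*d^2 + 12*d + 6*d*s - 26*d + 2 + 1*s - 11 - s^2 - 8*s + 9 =16*d^2 - 14*d - s^2 + s*(6*d - 7)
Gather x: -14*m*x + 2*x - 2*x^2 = -2*x^2 + x*(2 - 14*m)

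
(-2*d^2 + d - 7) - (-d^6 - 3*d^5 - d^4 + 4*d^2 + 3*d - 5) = d^6 + 3*d^5 + d^4 - 6*d^2 - 2*d - 2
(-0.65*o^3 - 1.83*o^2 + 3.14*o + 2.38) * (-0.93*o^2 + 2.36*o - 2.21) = 0.6045*o^5 + 0.1679*o^4 - 5.8025*o^3 + 9.2413*o^2 - 1.3226*o - 5.2598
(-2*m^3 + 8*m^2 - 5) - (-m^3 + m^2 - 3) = -m^3 + 7*m^2 - 2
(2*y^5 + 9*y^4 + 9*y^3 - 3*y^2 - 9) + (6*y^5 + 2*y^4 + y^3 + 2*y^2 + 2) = 8*y^5 + 11*y^4 + 10*y^3 - y^2 - 7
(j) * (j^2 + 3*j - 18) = j^3 + 3*j^2 - 18*j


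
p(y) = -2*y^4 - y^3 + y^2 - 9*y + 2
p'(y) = -8*y^3 - 3*y^2 + 2*y - 9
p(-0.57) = 7.43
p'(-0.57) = -9.63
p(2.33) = -85.14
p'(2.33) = -121.82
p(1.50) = -22.75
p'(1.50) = -39.75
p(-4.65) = -769.05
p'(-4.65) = 721.19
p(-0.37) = 5.48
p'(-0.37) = -9.75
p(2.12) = -62.51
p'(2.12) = -94.47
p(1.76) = -35.38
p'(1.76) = -58.39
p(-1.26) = 11.89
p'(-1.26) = -0.28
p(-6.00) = -2284.00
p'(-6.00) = 1599.00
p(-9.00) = -12229.00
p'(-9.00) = 5562.00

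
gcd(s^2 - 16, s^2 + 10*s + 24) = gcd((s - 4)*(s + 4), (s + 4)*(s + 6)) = s + 4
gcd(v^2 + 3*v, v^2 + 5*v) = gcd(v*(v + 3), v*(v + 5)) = v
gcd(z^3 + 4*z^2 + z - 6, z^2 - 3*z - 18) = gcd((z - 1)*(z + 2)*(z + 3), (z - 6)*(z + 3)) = z + 3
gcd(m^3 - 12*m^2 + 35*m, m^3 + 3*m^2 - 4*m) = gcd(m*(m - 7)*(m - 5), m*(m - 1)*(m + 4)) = m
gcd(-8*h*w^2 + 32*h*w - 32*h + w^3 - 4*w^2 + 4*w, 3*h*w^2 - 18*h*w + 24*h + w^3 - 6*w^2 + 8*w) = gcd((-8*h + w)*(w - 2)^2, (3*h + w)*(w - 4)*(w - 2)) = w - 2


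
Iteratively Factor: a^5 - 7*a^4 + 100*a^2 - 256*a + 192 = (a - 2)*(a^4 - 5*a^3 - 10*a^2 + 80*a - 96) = (a - 2)^2*(a^3 - 3*a^2 - 16*a + 48) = (a - 2)^2*(a + 4)*(a^2 - 7*a + 12) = (a - 3)*(a - 2)^2*(a + 4)*(a - 4)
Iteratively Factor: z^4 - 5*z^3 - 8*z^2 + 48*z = (z - 4)*(z^3 - z^2 - 12*z) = (z - 4)*(z + 3)*(z^2 - 4*z) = z*(z - 4)*(z + 3)*(z - 4)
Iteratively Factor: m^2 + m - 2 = (m + 2)*(m - 1)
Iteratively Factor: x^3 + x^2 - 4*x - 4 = (x - 2)*(x^2 + 3*x + 2) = (x - 2)*(x + 1)*(x + 2)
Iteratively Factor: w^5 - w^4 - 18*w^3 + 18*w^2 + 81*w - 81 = (w + 3)*(w^4 - 4*w^3 - 6*w^2 + 36*w - 27) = (w + 3)^2*(w^3 - 7*w^2 + 15*w - 9) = (w - 3)*(w + 3)^2*(w^2 - 4*w + 3) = (w - 3)^2*(w + 3)^2*(w - 1)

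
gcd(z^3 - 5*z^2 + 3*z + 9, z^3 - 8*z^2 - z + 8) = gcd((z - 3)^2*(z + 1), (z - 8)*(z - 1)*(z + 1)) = z + 1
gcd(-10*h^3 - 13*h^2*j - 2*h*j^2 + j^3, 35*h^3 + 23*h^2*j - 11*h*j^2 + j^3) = 5*h^2 + 4*h*j - j^2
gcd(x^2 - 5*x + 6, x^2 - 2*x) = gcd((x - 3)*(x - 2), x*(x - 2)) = x - 2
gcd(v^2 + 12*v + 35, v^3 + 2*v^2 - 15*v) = v + 5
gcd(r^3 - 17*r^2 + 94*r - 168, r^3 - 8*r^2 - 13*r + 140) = r - 7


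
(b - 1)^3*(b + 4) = b^4 + b^3 - 9*b^2 + 11*b - 4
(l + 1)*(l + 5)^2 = l^3 + 11*l^2 + 35*l + 25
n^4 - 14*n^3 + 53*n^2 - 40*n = n*(n - 8)*(n - 5)*(n - 1)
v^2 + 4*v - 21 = (v - 3)*(v + 7)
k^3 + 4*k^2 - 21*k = k*(k - 3)*(k + 7)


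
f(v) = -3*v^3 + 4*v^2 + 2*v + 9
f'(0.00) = 2.00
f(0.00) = 9.00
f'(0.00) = 2.00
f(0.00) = 9.00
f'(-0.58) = -5.67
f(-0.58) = 9.77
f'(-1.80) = -41.56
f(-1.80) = 35.86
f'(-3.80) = -158.36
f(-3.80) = 223.78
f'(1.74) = -11.33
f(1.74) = 8.79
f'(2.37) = -29.59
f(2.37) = -3.73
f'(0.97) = 1.29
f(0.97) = 11.97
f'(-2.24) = -61.08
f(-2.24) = 58.31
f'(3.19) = -64.06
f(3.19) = -41.30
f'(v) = -9*v^2 + 8*v + 2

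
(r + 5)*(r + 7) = r^2 + 12*r + 35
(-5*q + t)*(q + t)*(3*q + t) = -15*q^3 - 17*q^2*t - q*t^2 + t^3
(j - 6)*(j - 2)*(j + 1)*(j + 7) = j^4 - 45*j^2 + 40*j + 84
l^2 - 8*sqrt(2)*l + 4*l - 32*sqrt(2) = (l + 4)*(l - 8*sqrt(2))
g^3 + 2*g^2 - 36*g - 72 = (g - 6)*(g + 2)*(g + 6)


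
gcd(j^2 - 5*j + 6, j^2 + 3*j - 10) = j - 2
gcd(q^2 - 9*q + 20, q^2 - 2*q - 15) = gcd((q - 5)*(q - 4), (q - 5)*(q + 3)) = q - 5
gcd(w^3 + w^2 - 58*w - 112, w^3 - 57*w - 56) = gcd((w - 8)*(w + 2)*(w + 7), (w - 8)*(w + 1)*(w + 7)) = w^2 - w - 56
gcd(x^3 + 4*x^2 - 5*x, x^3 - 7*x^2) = x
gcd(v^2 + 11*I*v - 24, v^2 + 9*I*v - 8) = v + 8*I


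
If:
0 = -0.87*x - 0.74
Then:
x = -0.85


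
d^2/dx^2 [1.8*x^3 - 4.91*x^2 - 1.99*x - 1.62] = 10.8*x - 9.82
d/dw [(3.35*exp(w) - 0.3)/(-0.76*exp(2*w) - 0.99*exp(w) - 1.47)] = (2.546*exp(2*w) - 0.456*exp(w) - 5.2215)*exp(w)/(0.5776*exp(4*w) + 1.5048*exp(3*w) + 3.2145*exp(2*w) + 2.9106*exp(w) + 2.1609)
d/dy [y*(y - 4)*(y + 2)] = 3*y^2 - 4*y - 8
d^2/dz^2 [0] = 0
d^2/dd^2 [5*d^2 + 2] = 10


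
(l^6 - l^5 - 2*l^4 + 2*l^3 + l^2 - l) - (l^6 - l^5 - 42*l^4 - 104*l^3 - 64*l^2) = 40*l^4 + 106*l^3 + 65*l^2 - l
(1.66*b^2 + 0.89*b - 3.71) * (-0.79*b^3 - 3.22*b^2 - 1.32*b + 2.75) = -1.3114*b^5 - 6.0483*b^4 - 2.1261*b^3 + 15.3364*b^2 + 7.3447*b - 10.2025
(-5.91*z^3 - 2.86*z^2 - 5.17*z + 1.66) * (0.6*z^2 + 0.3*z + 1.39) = -3.546*z^5 - 3.489*z^4 - 12.1749*z^3 - 4.5304*z^2 - 6.6883*z + 2.3074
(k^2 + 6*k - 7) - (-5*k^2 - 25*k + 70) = 6*k^2 + 31*k - 77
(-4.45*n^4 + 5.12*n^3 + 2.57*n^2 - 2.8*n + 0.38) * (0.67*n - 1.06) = -2.9815*n^5 + 8.1474*n^4 - 3.7053*n^3 - 4.6002*n^2 + 3.2226*n - 0.4028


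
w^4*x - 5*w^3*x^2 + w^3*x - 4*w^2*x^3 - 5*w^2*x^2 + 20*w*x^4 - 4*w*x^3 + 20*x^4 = (w - 5*x)*(w - 2*x)*(w + 2*x)*(w*x + x)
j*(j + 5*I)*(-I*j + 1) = -I*j^3 + 6*j^2 + 5*I*j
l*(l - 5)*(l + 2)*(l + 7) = l^4 + 4*l^3 - 31*l^2 - 70*l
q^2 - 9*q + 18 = (q - 6)*(q - 3)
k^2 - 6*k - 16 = (k - 8)*(k + 2)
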